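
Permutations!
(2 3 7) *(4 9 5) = [0, 1, 3, 7, 9, 4, 6, 2, 8, 5] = (2 3 7)(4 9 5)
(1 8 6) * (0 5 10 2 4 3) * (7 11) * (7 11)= [5, 8, 4, 0, 3, 10, 1, 7, 6, 9, 2, 11]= (11)(0 5 10 2 4 3)(1 8 6)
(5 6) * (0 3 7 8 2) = (0 3 7 8 2)(5 6) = [3, 1, 0, 7, 4, 6, 5, 8, 2]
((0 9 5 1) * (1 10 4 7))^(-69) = ((0 9 5 10 4 7 1))^(-69) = (0 9 5 10 4 7 1)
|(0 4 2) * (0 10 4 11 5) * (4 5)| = 6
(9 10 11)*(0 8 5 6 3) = [8, 1, 2, 0, 4, 6, 3, 7, 5, 10, 11, 9] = (0 8 5 6 3)(9 10 11)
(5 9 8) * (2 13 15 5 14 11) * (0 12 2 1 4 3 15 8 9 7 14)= (0 12 2 13 8)(1 4 3 15 5 7 14 11)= [12, 4, 13, 15, 3, 7, 6, 14, 0, 9, 10, 1, 2, 8, 11, 5]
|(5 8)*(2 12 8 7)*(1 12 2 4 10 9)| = 8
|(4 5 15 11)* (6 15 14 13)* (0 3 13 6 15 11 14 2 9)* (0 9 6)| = 5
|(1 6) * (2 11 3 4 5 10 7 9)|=8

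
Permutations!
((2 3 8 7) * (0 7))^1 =((0 7 2 3 8))^1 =(0 7 2 3 8)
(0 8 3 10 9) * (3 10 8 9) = (0 9)(3 8 10) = [9, 1, 2, 8, 4, 5, 6, 7, 10, 0, 3]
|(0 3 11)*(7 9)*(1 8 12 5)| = 12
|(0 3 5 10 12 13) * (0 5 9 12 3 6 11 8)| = 12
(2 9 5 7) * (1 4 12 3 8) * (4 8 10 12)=[0, 8, 9, 10, 4, 7, 6, 2, 1, 5, 12, 11, 3]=(1 8)(2 9 5 7)(3 10 12)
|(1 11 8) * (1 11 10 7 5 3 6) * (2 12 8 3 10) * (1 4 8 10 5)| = 5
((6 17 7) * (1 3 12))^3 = (17) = ((1 3 12)(6 17 7))^3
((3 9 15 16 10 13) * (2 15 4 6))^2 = ((2 15 16 10 13 3 9 4 6))^2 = (2 16 13 9 6 15 10 3 4)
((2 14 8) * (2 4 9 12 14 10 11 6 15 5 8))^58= ((2 10 11 6 15 5 8 4 9 12 14))^58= (2 6 8 12 10 15 4 14 11 5 9)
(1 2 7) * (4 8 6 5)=(1 2 7)(4 8 6 5)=[0, 2, 7, 3, 8, 4, 5, 1, 6]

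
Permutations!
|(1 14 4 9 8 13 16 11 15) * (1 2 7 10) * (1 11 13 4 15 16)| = |(1 14 15 2 7 10 11 16 13)(4 9 8)| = 9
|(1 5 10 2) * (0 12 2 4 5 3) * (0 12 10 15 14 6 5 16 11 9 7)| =|(0 10 4 16 11 9 7)(1 3 12 2)(5 15 14 6)| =28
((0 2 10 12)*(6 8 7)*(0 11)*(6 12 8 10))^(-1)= ((0 2 6 10 8 7 12 11))^(-1)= (0 11 12 7 8 10 6 2)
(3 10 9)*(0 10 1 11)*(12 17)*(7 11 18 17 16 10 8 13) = [8, 18, 2, 1, 4, 5, 6, 11, 13, 3, 9, 0, 16, 7, 14, 15, 10, 12, 17] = (0 8 13 7 11)(1 18 17 12 16 10 9 3)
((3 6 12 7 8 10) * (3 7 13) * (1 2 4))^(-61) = (1 4 2)(3 13 12 6)(7 10 8)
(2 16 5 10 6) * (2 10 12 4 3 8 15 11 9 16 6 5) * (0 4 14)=[4, 1, 6, 8, 3, 12, 10, 7, 15, 16, 5, 9, 14, 13, 0, 11, 2]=(0 4 3 8 15 11 9 16 2 6 10 5 12 14)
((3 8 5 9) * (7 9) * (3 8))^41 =(5 7 9 8)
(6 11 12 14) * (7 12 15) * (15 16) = (6 11 16 15 7 12 14) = [0, 1, 2, 3, 4, 5, 11, 12, 8, 9, 10, 16, 14, 13, 6, 7, 15]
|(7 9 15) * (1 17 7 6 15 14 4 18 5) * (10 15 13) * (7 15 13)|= |(1 17 15 6 7 9 14 4 18 5)(10 13)|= 10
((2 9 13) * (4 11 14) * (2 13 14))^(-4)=(2 9 14 4 11)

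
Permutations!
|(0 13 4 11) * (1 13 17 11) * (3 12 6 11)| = 6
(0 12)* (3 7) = (0 12)(3 7) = [12, 1, 2, 7, 4, 5, 6, 3, 8, 9, 10, 11, 0]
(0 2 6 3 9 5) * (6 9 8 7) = (0 2 9 5)(3 8 7 6) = [2, 1, 9, 8, 4, 0, 3, 6, 7, 5]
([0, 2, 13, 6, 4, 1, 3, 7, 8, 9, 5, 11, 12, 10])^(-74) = [0, 2, 13, 3, 4, 1, 6, 7, 8, 9, 5, 11, 12, 10]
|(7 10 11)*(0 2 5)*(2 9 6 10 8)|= |(0 9 6 10 11 7 8 2 5)|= 9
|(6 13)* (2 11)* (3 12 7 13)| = 10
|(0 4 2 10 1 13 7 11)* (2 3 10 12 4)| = |(0 2 12 4 3 10 1 13 7 11)| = 10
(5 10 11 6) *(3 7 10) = [0, 1, 2, 7, 4, 3, 5, 10, 8, 9, 11, 6] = (3 7 10 11 6 5)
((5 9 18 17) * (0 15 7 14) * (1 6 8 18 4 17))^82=((0 15 7 14)(1 6 8 18)(4 17 5 9))^82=(0 7)(1 8)(4 5)(6 18)(9 17)(14 15)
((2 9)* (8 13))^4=(13)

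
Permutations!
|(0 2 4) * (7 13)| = 6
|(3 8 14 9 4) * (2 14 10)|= 7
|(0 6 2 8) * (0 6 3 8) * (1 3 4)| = 7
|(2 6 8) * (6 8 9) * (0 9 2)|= |(0 9 6 2 8)|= 5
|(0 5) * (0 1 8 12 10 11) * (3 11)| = 8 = |(0 5 1 8 12 10 3 11)|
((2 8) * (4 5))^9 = ((2 8)(4 5))^9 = (2 8)(4 5)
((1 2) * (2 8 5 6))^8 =(1 6 8 2 5)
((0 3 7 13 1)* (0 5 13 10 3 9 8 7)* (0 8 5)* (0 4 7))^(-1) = (0 8 3 10 7 4 1 13 5 9)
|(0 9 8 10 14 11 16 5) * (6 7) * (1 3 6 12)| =|(0 9 8 10 14 11 16 5)(1 3 6 7 12)| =40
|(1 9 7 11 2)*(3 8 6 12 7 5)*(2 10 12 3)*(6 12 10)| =|(1 9 5 2)(3 8 12 7 11 6)| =12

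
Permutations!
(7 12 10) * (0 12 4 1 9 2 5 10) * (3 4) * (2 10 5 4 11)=(0 12)(1 9 10 7 3 11 2 4)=[12, 9, 4, 11, 1, 5, 6, 3, 8, 10, 7, 2, 0]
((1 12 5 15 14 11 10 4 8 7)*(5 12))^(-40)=(1 10 5 4 15 8 14 7 11)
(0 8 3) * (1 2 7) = (0 8 3)(1 2 7) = [8, 2, 7, 0, 4, 5, 6, 1, 3]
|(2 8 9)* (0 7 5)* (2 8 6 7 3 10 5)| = |(0 3 10 5)(2 6 7)(8 9)| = 12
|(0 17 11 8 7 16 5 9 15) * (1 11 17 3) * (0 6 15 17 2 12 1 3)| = |(1 11 8 7 16 5 9 17 2 12)(6 15)| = 10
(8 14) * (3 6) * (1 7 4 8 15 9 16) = [0, 7, 2, 6, 8, 5, 3, 4, 14, 16, 10, 11, 12, 13, 15, 9, 1] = (1 7 4 8 14 15 9 16)(3 6)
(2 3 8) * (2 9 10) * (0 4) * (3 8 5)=(0 4)(2 8 9 10)(3 5)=[4, 1, 8, 5, 0, 3, 6, 7, 9, 10, 2]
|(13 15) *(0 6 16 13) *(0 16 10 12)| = |(0 6 10 12)(13 15 16)| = 12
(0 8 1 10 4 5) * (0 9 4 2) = (0 8 1 10 2)(4 5 9) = [8, 10, 0, 3, 5, 9, 6, 7, 1, 4, 2]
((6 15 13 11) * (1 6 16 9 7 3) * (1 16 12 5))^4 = ((1 6 15 13 11 12 5)(3 16 9 7))^4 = (16)(1 11 6 12 15 5 13)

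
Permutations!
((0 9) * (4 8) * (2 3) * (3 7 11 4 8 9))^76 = (0 9 4 11 7 2 3)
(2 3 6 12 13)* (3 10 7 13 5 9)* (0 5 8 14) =(0 5 9 3 6 12 8 14)(2 10 7 13) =[5, 1, 10, 6, 4, 9, 12, 13, 14, 3, 7, 11, 8, 2, 0]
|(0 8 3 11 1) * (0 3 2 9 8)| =3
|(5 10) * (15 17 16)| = 6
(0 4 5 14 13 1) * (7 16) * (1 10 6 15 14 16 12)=(0 4 5 16 7 12 1)(6 15 14 13 10)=[4, 0, 2, 3, 5, 16, 15, 12, 8, 9, 6, 11, 1, 10, 13, 14, 7]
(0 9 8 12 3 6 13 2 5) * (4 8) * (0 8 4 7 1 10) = (0 9 7 1 10)(2 5 8 12 3 6 13) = [9, 10, 5, 6, 4, 8, 13, 1, 12, 7, 0, 11, 3, 2]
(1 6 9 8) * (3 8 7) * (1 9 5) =[0, 6, 2, 8, 4, 1, 5, 3, 9, 7] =(1 6 5)(3 8 9 7)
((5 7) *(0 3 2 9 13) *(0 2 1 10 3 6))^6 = (13)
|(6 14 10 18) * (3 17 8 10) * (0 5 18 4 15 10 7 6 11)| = 12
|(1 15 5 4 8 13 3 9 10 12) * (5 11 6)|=|(1 15 11 6 5 4 8 13 3 9 10 12)|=12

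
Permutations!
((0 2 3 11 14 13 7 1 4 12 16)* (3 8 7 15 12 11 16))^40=((0 2 8 7 1 4 11 14 13 15 12 3 16))^40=(0 2 8 7 1 4 11 14 13 15 12 3 16)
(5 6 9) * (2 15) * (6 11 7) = (2 15)(5 11 7 6 9) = [0, 1, 15, 3, 4, 11, 9, 6, 8, 5, 10, 7, 12, 13, 14, 2]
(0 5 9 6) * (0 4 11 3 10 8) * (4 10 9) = (0 5 4 11 3 9 6 10 8) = [5, 1, 2, 9, 11, 4, 10, 7, 0, 6, 8, 3]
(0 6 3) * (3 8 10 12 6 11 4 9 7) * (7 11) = (0 7 3)(4 9 11)(6 8 10 12) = [7, 1, 2, 0, 9, 5, 8, 3, 10, 11, 12, 4, 6]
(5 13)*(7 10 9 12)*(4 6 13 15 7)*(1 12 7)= (1 12 4 6 13 5 15)(7 10 9)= [0, 12, 2, 3, 6, 15, 13, 10, 8, 7, 9, 11, 4, 5, 14, 1]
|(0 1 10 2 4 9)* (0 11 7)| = |(0 1 10 2 4 9 11 7)| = 8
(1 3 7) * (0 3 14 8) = (0 3 7 1 14 8) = [3, 14, 2, 7, 4, 5, 6, 1, 0, 9, 10, 11, 12, 13, 8]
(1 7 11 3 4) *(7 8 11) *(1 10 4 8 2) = (1 2)(3 8 11)(4 10) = [0, 2, 1, 8, 10, 5, 6, 7, 11, 9, 4, 3]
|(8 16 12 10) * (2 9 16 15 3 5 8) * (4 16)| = 12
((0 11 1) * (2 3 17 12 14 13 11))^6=(0 13 17)(1 14 3)(2 11 12)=((0 2 3 17 12 14 13 11 1))^6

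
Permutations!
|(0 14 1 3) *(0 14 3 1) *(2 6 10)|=3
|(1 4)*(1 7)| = 3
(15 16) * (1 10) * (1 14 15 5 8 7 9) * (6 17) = [0, 10, 2, 3, 4, 8, 17, 9, 7, 1, 14, 11, 12, 13, 15, 16, 5, 6] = (1 10 14 15 16 5 8 7 9)(6 17)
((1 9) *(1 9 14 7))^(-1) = (1 7 14)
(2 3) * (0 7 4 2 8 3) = (0 7 4 2)(3 8) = [7, 1, 0, 8, 2, 5, 6, 4, 3]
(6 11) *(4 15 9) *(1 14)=[0, 14, 2, 3, 15, 5, 11, 7, 8, 4, 10, 6, 12, 13, 1, 9]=(1 14)(4 15 9)(6 11)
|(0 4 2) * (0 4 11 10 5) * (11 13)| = |(0 13 11 10 5)(2 4)| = 10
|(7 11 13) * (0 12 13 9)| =6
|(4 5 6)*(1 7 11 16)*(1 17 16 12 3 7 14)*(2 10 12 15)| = 42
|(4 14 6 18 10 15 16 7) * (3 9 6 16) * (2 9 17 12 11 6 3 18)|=|(2 9 3 17 12 11 6)(4 14 16 7)(10 15 18)|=84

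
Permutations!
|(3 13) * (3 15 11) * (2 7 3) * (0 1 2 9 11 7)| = |(0 1 2)(3 13 15 7)(9 11)| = 12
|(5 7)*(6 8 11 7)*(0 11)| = 6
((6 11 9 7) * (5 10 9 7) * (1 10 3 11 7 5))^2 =(1 9 10)(3 5 11)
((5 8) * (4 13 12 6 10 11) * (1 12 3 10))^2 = ((1 12 6)(3 10 11 4 13)(5 8))^2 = (1 6 12)(3 11 13 10 4)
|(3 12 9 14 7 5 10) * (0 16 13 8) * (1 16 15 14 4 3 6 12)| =|(0 15 14 7 5 10 6 12 9 4 3 1 16 13 8)| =15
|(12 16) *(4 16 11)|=|(4 16 12 11)|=4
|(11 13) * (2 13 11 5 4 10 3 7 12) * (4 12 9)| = |(2 13 5 12)(3 7 9 4 10)| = 20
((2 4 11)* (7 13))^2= (13)(2 11 4)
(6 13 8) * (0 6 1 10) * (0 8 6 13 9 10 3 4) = (0 13 6 9 10 8 1 3 4) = [13, 3, 2, 4, 0, 5, 9, 7, 1, 10, 8, 11, 12, 6]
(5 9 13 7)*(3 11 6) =(3 11 6)(5 9 13 7) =[0, 1, 2, 11, 4, 9, 3, 5, 8, 13, 10, 6, 12, 7]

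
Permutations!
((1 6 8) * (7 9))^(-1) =(1 8 6)(7 9)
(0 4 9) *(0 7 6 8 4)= (4 9 7 6 8)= [0, 1, 2, 3, 9, 5, 8, 6, 4, 7]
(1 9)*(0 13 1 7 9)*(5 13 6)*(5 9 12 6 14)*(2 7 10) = (0 14 5 13 1)(2 7 12 6 9 10) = [14, 0, 7, 3, 4, 13, 9, 12, 8, 10, 2, 11, 6, 1, 5]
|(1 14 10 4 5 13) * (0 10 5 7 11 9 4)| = |(0 10)(1 14 5 13)(4 7 11 9)| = 4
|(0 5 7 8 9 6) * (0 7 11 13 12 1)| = 12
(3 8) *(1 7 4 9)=[0, 7, 2, 8, 9, 5, 6, 4, 3, 1]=(1 7 4 9)(3 8)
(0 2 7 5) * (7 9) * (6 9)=(0 2 6 9 7 5)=[2, 1, 6, 3, 4, 0, 9, 5, 8, 7]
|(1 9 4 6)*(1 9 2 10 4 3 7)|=8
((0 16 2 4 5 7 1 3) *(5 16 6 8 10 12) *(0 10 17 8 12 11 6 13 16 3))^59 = ((0 13 16 2 4 3 10 11 6 12 5 7 1)(8 17))^59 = (0 11 13 6 16 12 2 5 4 7 3 1 10)(8 17)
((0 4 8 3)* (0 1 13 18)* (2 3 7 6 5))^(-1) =((0 4 8 7 6 5 2 3 1 13 18))^(-1) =(0 18 13 1 3 2 5 6 7 8 4)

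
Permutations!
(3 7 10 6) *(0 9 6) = (0 9 6 3 7 10) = [9, 1, 2, 7, 4, 5, 3, 10, 8, 6, 0]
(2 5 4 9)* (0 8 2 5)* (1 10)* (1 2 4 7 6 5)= (0 8 4 9 1 10 2)(5 7 6)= [8, 10, 0, 3, 9, 7, 5, 6, 4, 1, 2]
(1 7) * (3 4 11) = (1 7)(3 4 11) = [0, 7, 2, 4, 11, 5, 6, 1, 8, 9, 10, 3]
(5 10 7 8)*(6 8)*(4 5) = [0, 1, 2, 3, 5, 10, 8, 6, 4, 9, 7] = (4 5 10 7 6 8)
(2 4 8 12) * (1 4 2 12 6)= (12)(1 4 8 6)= [0, 4, 2, 3, 8, 5, 1, 7, 6, 9, 10, 11, 12]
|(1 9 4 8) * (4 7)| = |(1 9 7 4 8)| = 5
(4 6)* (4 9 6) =(6 9) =[0, 1, 2, 3, 4, 5, 9, 7, 8, 6]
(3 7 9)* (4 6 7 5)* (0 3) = (0 3 5 4 6 7 9) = [3, 1, 2, 5, 6, 4, 7, 9, 8, 0]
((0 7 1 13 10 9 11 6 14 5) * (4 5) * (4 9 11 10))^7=(0 7 1 13 4 5)(6 9 11 14 10)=((0 7 1 13 4 5)(6 14 9 10 11))^7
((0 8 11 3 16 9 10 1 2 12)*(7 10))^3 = ((0 8 11 3 16 9 7 10 1 2 12))^3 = (0 3 7 2 8 16 10 12 11 9 1)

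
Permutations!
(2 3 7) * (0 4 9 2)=(0 4 9 2 3 7)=[4, 1, 3, 7, 9, 5, 6, 0, 8, 2]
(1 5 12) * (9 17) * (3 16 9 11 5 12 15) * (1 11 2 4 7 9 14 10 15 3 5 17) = [0, 12, 4, 16, 7, 3, 6, 9, 8, 1, 15, 17, 11, 13, 10, 5, 14, 2] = (1 12 11 17 2 4 7 9)(3 16 14 10 15 5)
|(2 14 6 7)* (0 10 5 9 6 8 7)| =20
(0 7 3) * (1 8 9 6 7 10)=(0 10 1 8 9 6 7 3)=[10, 8, 2, 0, 4, 5, 7, 3, 9, 6, 1]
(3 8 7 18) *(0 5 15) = (0 5 15)(3 8 7 18) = [5, 1, 2, 8, 4, 15, 6, 18, 7, 9, 10, 11, 12, 13, 14, 0, 16, 17, 3]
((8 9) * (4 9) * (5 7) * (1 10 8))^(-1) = ((1 10 8 4 9)(5 7))^(-1) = (1 9 4 8 10)(5 7)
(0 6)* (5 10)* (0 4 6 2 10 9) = (0 2 10 5 9)(4 6) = [2, 1, 10, 3, 6, 9, 4, 7, 8, 0, 5]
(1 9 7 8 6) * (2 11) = (1 9 7 8 6)(2 11) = [0, 9, 11, 3, 4, 5, 1, 8, 6, 7, 10, 2]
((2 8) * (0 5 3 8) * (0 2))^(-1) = ((0 5 3 8))^(-1) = (0 8 3 5)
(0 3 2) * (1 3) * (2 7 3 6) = (0 1 6 2)(3 7) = [1, 6, 0, 7, 4, 5, 2, 3]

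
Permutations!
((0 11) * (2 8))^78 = ((0 11)(2 8))^78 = (11)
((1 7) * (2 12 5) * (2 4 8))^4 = ((1 7)(2 12 5 4 8))^4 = (2 8 4 5 12)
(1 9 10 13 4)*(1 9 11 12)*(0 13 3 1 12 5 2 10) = (0 13 4 9)(1 11 5 2 10 3) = [13, 11, 10, 1, 9, 2, 6, 7, 8, 0, 3, 5, 12, 4]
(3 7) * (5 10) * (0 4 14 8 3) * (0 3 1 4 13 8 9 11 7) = (0 13 8 1 4 14 9 11 7 3)(5 10) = [13, 4, 2, 0, 14, 10, 6, 3, 1, 11, 5, 7, 12, 8, 9]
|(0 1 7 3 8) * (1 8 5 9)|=10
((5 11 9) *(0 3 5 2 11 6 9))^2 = (0 5 9 11 3 6 2)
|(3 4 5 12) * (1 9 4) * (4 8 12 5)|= 5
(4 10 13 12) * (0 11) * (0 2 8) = (0 11 2 8)(4 10 13 12) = [11, 1, 8, 3, 10, 5, 6, 7, 0, 9, 13, 2, 4, 12]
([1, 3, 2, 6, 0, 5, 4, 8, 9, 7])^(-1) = (0 4 6 3 1)(7 9 8)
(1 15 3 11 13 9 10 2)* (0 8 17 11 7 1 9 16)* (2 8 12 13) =[12, 15, 9, 7, 4, 5, 6, 1, 17, 10, 8, 2, 13, 16, 14, 3, 0, 11] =(0 12 13 16)(1 15 3 7)(2 9 10 8 17 11)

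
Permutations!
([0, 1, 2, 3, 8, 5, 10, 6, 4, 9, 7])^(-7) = (4 8)(6 7 10)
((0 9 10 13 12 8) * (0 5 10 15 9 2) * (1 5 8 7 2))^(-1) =(0 2 7 12 13 10 5 1)(9 15)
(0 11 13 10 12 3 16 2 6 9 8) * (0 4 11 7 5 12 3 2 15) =(0 7 5 12 2 6 9 8 4 11 13 10 3 16 15) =[7, 1, 6, 16, 11, 12, 9, 5, 4, 8, 3, 13, 2, 10, 14, 0, 15]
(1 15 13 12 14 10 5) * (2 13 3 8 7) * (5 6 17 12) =(1 15 3 8 7 2 13 5)(6 17 12 14 10) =[0, 15, 13, 8, 4, 1, 17, 2, 7, 9, 6, 11, 14, 5, 10, 3, 16, 12]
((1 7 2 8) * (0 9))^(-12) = (9)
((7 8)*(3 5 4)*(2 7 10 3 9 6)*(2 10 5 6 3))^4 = (2 4 10 5 6 8 3 7 9)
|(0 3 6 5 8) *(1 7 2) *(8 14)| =|(0 3 6 5 14 8)(1 7 2)| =6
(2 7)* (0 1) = [1, 0, 7, 3, 4, 5, 6, 2] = (0 1)(2 7)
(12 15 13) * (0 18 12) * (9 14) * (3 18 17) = (0 17 3 18 12 15 13)(9 14) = [17, 1, 2, 18, 4, 5, 6, 7, 8, 14, 10, 11, 15, 0, 9, 13, 16, 3, 12]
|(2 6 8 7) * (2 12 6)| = 4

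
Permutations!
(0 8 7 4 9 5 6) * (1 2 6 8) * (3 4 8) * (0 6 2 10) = (0 1 10)(3 4 9 5)(7 8) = [1, 10, 2, 4, 9, 3, 6, 8, 7, 5, 0]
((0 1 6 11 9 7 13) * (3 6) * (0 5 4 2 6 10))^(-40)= ((0 1 3 10)(2 6 11 9 7 13 5 4))^(-40)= (13)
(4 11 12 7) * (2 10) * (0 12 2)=(0 12 7 4 11 2 10)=[12, 1, 10, 3, 11, 5, 6, 4, 8, 9, 0, 2, 7]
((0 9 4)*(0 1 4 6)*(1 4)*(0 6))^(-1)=(0 9)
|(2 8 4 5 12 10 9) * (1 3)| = 14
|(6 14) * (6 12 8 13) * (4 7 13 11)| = 8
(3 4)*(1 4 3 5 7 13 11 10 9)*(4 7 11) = (1 7 13 4 5 11 10 9) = [0, 7, 2, 3, 5, 11, 6, 13, 8, 1, 9, 10, 12, 4]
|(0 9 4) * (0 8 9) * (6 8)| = 4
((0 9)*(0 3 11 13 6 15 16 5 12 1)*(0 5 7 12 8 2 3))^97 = ((0 9)(1 5 8 2 3 11 13 6 15 16 7 12))^97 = (0 9)(1 5 8 2 3 11 13 6 15 16 7 12)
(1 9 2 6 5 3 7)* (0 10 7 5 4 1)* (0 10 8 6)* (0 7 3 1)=(0 8 6 4)(1 9 2 7 10 3 5)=[8, 9, 7, 5, 0, 1, 4, 10, 6, 2, 3]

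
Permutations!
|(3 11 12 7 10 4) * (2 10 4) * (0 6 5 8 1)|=10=|(0 6 5 8 1)(2 10)(3 11 12 7 4)|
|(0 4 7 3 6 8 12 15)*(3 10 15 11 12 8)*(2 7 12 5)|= |(0 4 12 11 5 2 7 10 15)(3 6)|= 18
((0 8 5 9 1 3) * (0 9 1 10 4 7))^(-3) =(0 10 1)(3 8 4)(5 7 9)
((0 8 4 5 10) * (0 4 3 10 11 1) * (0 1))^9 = (0 3 4 11 8 10 5)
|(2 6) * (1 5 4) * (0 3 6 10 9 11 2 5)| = 12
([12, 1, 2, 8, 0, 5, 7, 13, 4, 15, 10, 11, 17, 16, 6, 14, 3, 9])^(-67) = (0 8 16 7 14 9 12 4 3 13 6 15 17)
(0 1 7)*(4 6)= [1, 7, 2, 3, 6, 5, 4, 0]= (0 1 7)(4 6)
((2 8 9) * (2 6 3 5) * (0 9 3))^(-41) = (0 9 6)(2 5 3 8)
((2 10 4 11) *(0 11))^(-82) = (0 10 11 4 2)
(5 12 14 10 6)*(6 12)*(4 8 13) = [0, 1, 2, 3, 8, 6, 5, 7, 13, 9, 12, 11, 14, 4, 10] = (4 8 13)(5 6)(10 12 14)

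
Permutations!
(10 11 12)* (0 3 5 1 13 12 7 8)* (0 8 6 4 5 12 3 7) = [7, 13, 2, 12, 5, 1, 4, 6, 8, 9, 11, 0, 10, 3] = (0 7 6 4 5 1 13 3 12 10 11)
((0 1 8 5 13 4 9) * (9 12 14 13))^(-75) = ((0 1 8 5 9)(4 12 14 13))^(-75) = (4 12 14 13)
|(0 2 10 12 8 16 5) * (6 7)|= |(0 2 10 12 8 16 5)(6 7)|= 14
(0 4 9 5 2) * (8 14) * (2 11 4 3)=(0 3 2)(4 9 5 11)(8 14)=[3, 1, 0, 2, 9, 11, 6, 7, 14, 5, 10, 4, 12, 13, 8]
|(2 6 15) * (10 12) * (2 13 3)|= |(2 6 15 13 3)(10 12)|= 10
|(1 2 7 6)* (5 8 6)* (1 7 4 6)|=|(1 2 4 6 7 5 8)|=7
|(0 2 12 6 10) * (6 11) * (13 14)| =6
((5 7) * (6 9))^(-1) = ((5 7)(6 9))^(-1) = (5 7)(6 9)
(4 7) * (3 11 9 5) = [0, 1, 2, 11, 7, 3, 6, 4, 8, 5, 10, 9] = (3 11 9 5)(4 7)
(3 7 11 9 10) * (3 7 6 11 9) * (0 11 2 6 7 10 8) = [11, 1, 6, 7, 4, 5, 2, 9, 0, 8, 10, 3] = (0 11 3 7 9 8)(2 6)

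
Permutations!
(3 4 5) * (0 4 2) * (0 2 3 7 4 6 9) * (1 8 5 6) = (0 1 8 5 7 4 6 9) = [1, 8, 2, 3, 6, 7, 9, 4, 5, 0]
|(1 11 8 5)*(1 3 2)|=|(1 11 8 5 3 2)|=6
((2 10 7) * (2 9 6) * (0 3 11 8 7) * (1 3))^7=(0 6 8 1 2 7 3 10 9 11)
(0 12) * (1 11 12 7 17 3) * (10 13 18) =(0 7 17 3 1 11 12)(10 13 18) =[7, 11, 2, 1, 4, 5, 6, 17, 8, 9, 13, 12, 0, 18, 14, 15, 16, 3, 10]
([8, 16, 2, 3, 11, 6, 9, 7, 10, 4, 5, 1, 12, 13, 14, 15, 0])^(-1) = [16, 11, 2, 3, 9, 10, 5, 7, 0, 6, 8, 4, 12, 13, 14, 15, 1]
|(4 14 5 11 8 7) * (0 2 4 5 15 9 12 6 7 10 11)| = 30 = |(0 2 4 14 15 9 12 6 7 5)(8 10 11)|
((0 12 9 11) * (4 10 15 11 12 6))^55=((0 6 4 10 15 11)(9 12))^55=(0 6 4 10 15 11)(9 12)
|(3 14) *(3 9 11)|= 4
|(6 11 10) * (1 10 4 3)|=6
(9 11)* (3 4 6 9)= [0, 1, 2, 4, 6, 5, 9, 7, 8, 11, 10, 3]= (3 4 6 9 11)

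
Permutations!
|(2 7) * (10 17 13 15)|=|(2 7)(10 17 13 15)|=4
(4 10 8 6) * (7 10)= (4 7 10 8 6)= [0, 1, 2, 3, 7, 5, 4, 10, 6, 9, 8]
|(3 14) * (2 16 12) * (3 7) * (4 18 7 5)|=|(2 16 12)(3 14 5 4 18 7)|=6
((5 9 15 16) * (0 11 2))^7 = ((0 11 2)(5 9 15 16))^7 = (0 11 2)(5 16 15 9)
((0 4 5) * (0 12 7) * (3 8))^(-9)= (0 4 5 12 7)(3 8)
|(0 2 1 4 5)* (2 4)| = |(0 4 5)(1 2)| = 6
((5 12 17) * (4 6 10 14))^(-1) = ((4 6 10 14)(5 12 17))^(-1) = (4 14 10 6)(5 17 12)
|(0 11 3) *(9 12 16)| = |(0 11 3)(9 12 16)| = 3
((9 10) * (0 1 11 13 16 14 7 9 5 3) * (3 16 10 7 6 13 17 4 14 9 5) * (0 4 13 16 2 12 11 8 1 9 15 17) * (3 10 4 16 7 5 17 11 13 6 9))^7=(0 16 11 3 15)(1 8)(6 7 17)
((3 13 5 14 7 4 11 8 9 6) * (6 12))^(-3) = ((3 13 5 14 7 4 11 8 9 12 6))^(-3) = (3 9 4 5 6 8 7 13 12 11 14)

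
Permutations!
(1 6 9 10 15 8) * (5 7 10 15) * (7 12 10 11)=(1 6 9 15 8)(5 12 10)(7 11)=[0, 6, 2, 3, 4, 12, 9, 11, 1, 15, 5, 7, 10, 13, 14, 8]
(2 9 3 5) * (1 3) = (1 3 5 2 9) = [0, 3, 9, 5, 4, 2, 6, 7, 8, 1]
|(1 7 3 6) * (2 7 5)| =|(1 5 2 7 3 6)| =6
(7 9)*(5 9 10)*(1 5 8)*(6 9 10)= (1 5 10 8)(6 9 7)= [0, 5, 2, 3, 4, 10, 9, 6, 1, 7, 8]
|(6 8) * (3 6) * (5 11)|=|(3 6 8)(5 11)|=6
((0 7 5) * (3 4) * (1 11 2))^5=(0 5 7)(1 2 11)(3 4)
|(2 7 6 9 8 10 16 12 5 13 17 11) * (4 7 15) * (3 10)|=15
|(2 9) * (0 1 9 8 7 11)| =7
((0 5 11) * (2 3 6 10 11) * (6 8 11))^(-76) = (0 2 8)(3 11 5)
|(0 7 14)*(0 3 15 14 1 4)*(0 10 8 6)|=|(0 7 1 4 10 8 6)(3 15 14)|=21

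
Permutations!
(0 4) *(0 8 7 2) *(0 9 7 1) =(0 4 8 1)(2 9 7) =[4, 0, 9, 3, 8, 5, 6, 2, 1, 7]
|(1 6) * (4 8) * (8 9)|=6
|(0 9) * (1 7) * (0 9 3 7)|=|(9)(0 3 7 1)|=4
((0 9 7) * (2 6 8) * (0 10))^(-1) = ((0 9 7 10)(2 6 8))^(-1) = (0 10 7 9)(2 8 6)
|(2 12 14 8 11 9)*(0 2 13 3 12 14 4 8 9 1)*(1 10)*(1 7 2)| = 22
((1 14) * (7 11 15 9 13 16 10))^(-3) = ((1 14)(7 11 15 9 13 16 10))^(-3) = (1 14)(7 13 11 16 15 10 9)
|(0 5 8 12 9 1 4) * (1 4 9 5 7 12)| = 8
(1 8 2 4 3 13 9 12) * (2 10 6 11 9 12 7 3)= (1 8 10 6 11 9 7 3 13 12)(2 4)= [0, 8, 4, 13, 2, 5, 11, 3, 10, 7, 6, 9, 1, 12]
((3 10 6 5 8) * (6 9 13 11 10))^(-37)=(3 8 5 6)(9 10 11 13)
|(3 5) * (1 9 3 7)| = 5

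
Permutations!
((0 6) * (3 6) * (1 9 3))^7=(0 9 6 1 3)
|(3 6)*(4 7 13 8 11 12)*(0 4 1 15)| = 18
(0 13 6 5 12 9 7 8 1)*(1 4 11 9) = [13, 0, 2, 3, 11, 12, 5, 8, 4, 7, 10, 9, 1, 6] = (0 13 6 5 12 1)(4 11 9 7 8)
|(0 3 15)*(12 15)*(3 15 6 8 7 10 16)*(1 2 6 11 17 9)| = |(0 15)(1 2 6 8 7 10 16 3 12 11 17 9)| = 12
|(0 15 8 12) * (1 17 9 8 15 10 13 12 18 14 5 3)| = 8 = |(0 10 13 12)(1 17 9 8 18 14 5 3)|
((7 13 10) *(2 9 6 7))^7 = (2 9 6 7 13 10)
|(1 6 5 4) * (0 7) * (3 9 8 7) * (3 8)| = |(0 8 7)(1 6 5 4)(3 9)| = 12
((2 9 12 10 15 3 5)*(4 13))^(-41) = ((2 9 12 10 15 3 5)(4 13))^(-41) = (2 9 12 10 15 3 5)(4 13)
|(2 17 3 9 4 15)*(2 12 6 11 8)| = 10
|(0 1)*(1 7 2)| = |(0 7 2 1)| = 4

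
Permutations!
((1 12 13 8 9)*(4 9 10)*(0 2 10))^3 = (0 4 12)(1 8 10)(2 9 13)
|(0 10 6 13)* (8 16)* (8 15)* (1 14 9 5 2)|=|(0 10 6 13)(1 14 9 5 2)(8 16 15)|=60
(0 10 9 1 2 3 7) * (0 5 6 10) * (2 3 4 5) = (1 3 7 2 4 5 6 10 9) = [0, 3, 4, 7, 5, 6, 10, 2, 8, 1, 9]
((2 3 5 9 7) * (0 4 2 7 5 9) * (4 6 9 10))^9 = (0 6 9 5)(2 3 10 4)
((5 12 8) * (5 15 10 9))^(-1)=(5 9 10 15 8 12)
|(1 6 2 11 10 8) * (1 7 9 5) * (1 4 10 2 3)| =6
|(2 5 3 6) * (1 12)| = 4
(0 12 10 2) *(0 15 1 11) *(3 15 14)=(0 12 10 2 14 3 15 1 11)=[12, 11, 14, 15, 4, 5, 6, 7, 8, 9, 2, 0, 10, 13, 3, 1]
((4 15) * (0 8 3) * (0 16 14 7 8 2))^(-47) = (0 2)(3 7 16 8 14)(4 15)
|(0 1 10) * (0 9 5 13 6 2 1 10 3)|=|(0 10 9 5 13 6 2 1 3)|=9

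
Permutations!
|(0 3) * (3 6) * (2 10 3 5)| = 6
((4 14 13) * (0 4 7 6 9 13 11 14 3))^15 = (6 7 13 9)(11 14)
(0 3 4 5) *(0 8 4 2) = (0 3 2)(4 5 8) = [3, 1, 0, 2, 5, 8, 6, 7, 4]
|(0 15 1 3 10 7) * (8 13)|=|(0 15 1 3 10 7)(8 13)|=6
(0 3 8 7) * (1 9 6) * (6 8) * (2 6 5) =(0 3 5 2 6 1 9 8 7) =[3, 9, 6, 5, 4, 2, 1, 0, 7, 8]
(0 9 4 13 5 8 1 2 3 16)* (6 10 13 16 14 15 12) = (0 9 4 16)(1 2 3 14 15 12 6 10 13 5 8) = [9, 2, 3, 14, 16, 8, 10, 7, 1, 4, 13, 11, 6, 5, 15, 12, 0]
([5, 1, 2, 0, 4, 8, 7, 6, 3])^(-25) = (0 3 8 5)(6 7)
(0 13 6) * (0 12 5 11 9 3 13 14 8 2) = (0 14 8 2)(3 13 6 12 5 11 9) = [14, 1, 0, 13, 4, 11, 12, 7, 2, 3, 10, 9, 5, 6, 8]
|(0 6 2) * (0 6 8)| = |(0 8)(2 6)| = 2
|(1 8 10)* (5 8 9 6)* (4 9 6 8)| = 7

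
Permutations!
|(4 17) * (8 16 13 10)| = |(4 17)(8 16 13 10)| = 4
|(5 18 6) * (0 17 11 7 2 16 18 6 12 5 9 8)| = 12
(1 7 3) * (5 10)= [0, 7, 2, 1, 4, 10, 6, 3, 8, 9, 5]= (1 7 3)(5 10)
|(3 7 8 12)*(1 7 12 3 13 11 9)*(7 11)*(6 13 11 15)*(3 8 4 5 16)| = 12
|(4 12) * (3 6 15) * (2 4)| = 3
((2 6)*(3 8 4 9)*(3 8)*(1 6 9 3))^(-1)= ((1 6 2 9 8 4 3))^(-1)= (1 3 4 8 9 2 6)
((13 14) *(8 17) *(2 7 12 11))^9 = (2 7 12 11)(8 17)(13 14)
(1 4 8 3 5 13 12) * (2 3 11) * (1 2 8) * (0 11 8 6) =(0 11 6)(1 4)(2 3 5 13 12) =[11, 4, 3, 5, 1, 13, 0, 7, 8, 9, 10, 6, 2, 12]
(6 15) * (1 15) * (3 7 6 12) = (1 15 12 3 7 6) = [0, 15, 2, 7, 4, 5, 1, 6, 8, 9, 10, 11, 3, 13, 14, 12]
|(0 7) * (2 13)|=2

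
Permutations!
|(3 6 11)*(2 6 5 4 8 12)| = 8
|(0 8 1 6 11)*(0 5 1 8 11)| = 5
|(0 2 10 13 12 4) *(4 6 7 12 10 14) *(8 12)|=|(0 2 14 4)(6 7 8 12)(10 13)|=4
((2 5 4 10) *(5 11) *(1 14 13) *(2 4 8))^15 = (14)(2 8 5 11)(4 10)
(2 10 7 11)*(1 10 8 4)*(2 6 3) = (1 10 7 11 6 3 2 8 4) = [0, 10, 8, 2, 1, 5, 3, 11, 4, 9, 7, 6]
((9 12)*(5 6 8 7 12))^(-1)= (5 9 12 7 8 6)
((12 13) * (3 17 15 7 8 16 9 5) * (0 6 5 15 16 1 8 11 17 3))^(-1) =(0 5 6)(1 8)(7 15 9 16 17 11)(12 13)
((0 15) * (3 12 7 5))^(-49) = ((0 15)(3 12 7 5))^(-49) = (0 15)(3 5 7 12)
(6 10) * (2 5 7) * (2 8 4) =[0, 1, 5, 3, 2, 7, 10, 8, 4, 9, 6] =(2 5 7 8 4)(6 10)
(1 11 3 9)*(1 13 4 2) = (1 11 3 9 13 4 2) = [0, 11, 1, 9, 2, 5, 6, 7, 8, 13, 10, 3, 12, 4]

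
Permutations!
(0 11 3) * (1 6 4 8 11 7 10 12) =[7, 6, 2, 0, 8, 5, 4, 10, 11, 9, 12, 3, 1] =(0 7 10 12 1 6 4 8 11 3)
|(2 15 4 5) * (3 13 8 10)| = 4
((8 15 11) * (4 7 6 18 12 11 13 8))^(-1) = (4 11 12 18 6 7)(8 13 15)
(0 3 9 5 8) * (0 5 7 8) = (0 3 9 7 8 5) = [3, 1, 2, 9, 4, 0, 6, 8, 5, 7]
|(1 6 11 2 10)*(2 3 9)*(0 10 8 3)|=20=|(0 10 1 6 11)(2 8 3 9)|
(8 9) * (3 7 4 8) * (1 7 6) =[0, 7, 2, 6, 8, 5, 1, 4, 9, 3] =(1 7 4 8 9 3 6)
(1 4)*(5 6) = [0, 4, 2, 3, 1, 6, 5] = (1 4)(5 6)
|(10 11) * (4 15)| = 2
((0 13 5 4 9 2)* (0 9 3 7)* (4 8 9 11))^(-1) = (0 7 3 4 11 2 9 8 5 13)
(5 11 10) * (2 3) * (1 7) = (1 7)(2 3)(5 11 10) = [0, 7, 3, 2, 4, 11, 6, 1, 8, 9, 5, 10]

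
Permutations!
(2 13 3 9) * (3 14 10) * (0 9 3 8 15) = (0 9 2 13 14 10 8 15) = [9, 1, 13, 3, 4, 5, 6, 7, 15, 2, 8, 11, 12, 14, 10, 0]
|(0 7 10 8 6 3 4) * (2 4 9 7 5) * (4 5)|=6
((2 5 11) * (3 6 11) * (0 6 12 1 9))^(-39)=(0 12 2)(1 5 6)(3 11 9)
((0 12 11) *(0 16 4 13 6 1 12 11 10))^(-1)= ((0 11 16 4 13 6 1 12 10))^(-1)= (0 10 12 1 6 13 4 16 11)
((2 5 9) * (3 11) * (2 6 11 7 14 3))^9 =((2 5 9 6 11)(3 7 14))^9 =(14)(2 11 6 9 5)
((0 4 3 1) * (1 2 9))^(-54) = ((0 4 3 2 9 1))^(-54) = (9)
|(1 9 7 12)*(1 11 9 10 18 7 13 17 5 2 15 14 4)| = |(1 10 18 7 12 11 9 13 17 5 2 15 14 4)| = 14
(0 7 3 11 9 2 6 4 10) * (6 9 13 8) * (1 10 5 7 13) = [13, 10, 9, 11, 5, 7, 4, 3, 6, 2, 0, 1, 12, 8] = (0 13 8 6 4 5 7 3 11 1 10)(2 9)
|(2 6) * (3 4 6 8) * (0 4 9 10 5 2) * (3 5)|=3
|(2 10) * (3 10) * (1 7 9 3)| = |(1 7 9 3 10 2)| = 6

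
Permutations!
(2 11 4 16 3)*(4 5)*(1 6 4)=[0, 6, 11, 2, 16, 1, 4, 7, 8, 9, 10, 5, 12, 13, 14, 15, 3]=(1 6 4 16 3 2 11 5)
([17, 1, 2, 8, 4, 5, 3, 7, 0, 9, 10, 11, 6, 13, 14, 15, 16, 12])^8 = [12, 1, 2, 0, 4, 5, 8, 7, 17, 9, 10, 11, 3, 13, 14, 15, 16, 6]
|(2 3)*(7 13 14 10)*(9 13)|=|(2 3)(7 9 13 14 10)|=10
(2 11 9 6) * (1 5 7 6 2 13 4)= (1 5 7 6 13 4)(2 11 9)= [0, 5, 11, 3, 1, 7, 13, 6, 8, 2, 10, 9, 12, 4]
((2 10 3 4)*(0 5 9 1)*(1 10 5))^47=((0 1)(2 5 9 10 3 4))^47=(0 1)(2 4 3 10 9 5)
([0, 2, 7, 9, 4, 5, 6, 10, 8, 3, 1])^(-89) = (1 10 7 2)(3 9)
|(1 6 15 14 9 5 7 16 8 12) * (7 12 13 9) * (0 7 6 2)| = 30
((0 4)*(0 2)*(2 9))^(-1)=((0 4 9 2))^(-1)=(0 2 9 4)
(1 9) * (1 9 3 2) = (9)(1 3 2) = [0, 3, 1, 2, 4, 5, 6, 7, 8, 9]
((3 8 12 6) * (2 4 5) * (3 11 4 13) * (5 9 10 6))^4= ((2 13 3 8 12 5)(4 9 10 6 11))^4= (2 12 3)(4 11 6 10 9)(5 8 13)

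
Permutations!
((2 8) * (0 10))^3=(0 10)(2 8)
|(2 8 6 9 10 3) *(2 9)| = |(2 8 6)(3 9 10)| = 3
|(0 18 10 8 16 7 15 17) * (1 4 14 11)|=8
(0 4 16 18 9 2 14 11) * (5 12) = (0 4 16 18 9 2 14 11)(5 12) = [4, 1, 14, 3, 16, 12, 6, 7, 8, 2, 10, 0, 5, 13, 11, 15, 18, 17, 9]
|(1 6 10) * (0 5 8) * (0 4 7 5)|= 12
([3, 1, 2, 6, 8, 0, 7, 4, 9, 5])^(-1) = (0 5 9 8 4 7 6 3)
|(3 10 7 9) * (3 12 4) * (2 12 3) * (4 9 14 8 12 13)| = 21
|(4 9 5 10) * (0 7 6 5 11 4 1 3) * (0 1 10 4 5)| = 12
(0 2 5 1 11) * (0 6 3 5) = (0 2)(1 11 6 3 5) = [2, 11, 0, 5, 4, 1, 3, 7, 8, 9, 10, 6]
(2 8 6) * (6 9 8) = (2 6)(8 9) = [0, 1, 6, 3, 4, 5, 2, 7, 9, 8]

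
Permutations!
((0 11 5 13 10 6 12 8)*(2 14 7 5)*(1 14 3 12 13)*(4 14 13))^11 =((0 11 2 3 12 8)(1 13 10 6 4 14 7 5))^11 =(0 8 12 3 2 11)(1 6 7 13 4 5 10 14)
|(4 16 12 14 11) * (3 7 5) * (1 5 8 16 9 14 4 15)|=12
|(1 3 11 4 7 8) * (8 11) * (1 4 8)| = 4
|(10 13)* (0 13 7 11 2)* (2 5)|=|(0 13 10 7 11 5 2)|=7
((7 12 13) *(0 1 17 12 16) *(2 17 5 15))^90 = (17)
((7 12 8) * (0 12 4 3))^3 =(0 7)(3 8)(4 12)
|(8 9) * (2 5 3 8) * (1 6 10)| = |(1 6 10)(2 5 3 8 9)| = 15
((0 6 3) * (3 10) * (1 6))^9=((0 1 6 10 3))^9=(0 3 10 6 1)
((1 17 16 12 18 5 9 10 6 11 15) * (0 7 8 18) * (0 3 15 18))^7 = ((0 7 8)(1 17 16 12 3 15)(5 9 10 6 11 18))^7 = (0 7 8)(1 17 16 12 3 15)(5 9 10 6 11 18)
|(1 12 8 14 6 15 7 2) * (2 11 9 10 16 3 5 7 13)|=|(1 12 8 14 6 15 13 2)(3 5 7 11 9 10 16)|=56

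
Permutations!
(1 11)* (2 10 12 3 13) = [0, 11, 10, 13, 4, 5, 6, 7, 8, 9, 12, 1, 3, 2] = (1 11)(2 10 12 3 13)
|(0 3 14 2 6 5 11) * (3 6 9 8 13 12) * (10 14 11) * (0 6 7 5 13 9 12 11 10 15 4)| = |(0 7 5 15 4)(2 12 3 10 14)(6 13 11)(8 9)| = 30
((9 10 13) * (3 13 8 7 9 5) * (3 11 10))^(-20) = ((3 13 5 11 10 8 7 9))^(-20) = (3 10)(5 7)(8 13)(9 11)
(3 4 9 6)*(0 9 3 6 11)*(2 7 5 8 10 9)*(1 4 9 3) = (0 2 7 5 8 10 3 9 11)(1 4) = [2, 4, 7, 9, 1, 8, 6, 5, 10, 11, 3, 0]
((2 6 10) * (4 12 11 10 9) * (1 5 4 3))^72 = ((1 5 4 12 11 10 2 6 9 3))^72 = (1 4 11 2 9)(3 5 12 10 6)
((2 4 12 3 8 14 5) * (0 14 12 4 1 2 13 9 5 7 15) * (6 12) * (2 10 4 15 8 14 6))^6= ((0 6 12 3 14 7 8 2 1 10 4 15)(5 13 9))^6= (0 8)(1 12)(2 6)(3 10)(4 14)(7 15)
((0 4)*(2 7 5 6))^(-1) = (0 4)(2 6 5 7)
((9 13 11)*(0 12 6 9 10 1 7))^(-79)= ((0 12 6 9 13 11 10 1 7))^(-79)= (0 6 13 10 7 12 9 11 1)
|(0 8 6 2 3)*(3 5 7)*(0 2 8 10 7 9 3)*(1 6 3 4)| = 24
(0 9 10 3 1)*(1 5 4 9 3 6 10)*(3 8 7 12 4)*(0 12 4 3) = (0 8 7 4 9 1 12 3 5)(6 10) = [8, 12, 2, 5, 9, 0, 10, 4, 7, 1, 6, 11, 3]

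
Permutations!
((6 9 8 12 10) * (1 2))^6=(6 9 8 12 10)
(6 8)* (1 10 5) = [0, 10, 2, 3, 4, 1, 8, 7, 6, 9, 5] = (1 10 5)(6 8)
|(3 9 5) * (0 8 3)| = 5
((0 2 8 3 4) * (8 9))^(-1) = ((0 2 9 8 3 4))^(-1) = (0 4 3 8 9 2)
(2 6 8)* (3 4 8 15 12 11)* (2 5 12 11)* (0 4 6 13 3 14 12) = (0 4 8 5)(2 13 3 6 15 11 14 12) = [4, 1, 13, 6, 8, 0, 15, 7, 5, 9, 10, 14, 2, 3, 12, 11]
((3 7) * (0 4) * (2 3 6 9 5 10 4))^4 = (0 6 4 7 10 3 5 2 9)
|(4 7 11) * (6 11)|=4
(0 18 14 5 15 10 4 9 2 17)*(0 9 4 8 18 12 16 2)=(0 12 16 2 17 9)(5 15 10 8 18 14)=[12, 1, 17, 3, 4, 15, 6, 7, 18, 0, 8, 11, 16, 13, 5, 10, 2, 9, 14]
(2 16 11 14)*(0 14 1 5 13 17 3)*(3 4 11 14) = [3, 5, 16, 0, 11, 13, 6, 7, 8, 9, 10, 1, 12, 17, 2, 15, 14, 4] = (0 3)(1 5 13 17 4 11)(2 16 14)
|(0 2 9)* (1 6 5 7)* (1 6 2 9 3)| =|(0 9)(1 2 3)(5 7 6)| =6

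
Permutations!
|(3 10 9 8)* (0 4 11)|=12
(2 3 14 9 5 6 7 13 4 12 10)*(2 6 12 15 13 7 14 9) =(2 3 9 5 12 10 6 14)(4 15 13) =[0, 1, 3, 9, 15, 12, 14, 7, 8, 5, 6, 11, 10, 4, 2, 13]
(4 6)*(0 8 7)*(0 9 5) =(0 8 7 9 5)(4 6) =[8, 1, 2, 3, 6, 0, 4, 9, 7, 5]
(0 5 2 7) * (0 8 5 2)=(0 2 7 8 5)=[2, 1, 7, 3, 4, 0, 6, 8, 5]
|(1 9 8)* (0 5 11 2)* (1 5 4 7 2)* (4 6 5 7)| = 9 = |(0 6 5 11 1 9 8 7 2)|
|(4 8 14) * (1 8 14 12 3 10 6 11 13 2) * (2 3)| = 20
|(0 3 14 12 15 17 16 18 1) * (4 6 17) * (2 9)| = |(0 3 14 12 15 4 6 17 16 18 1)(2 9)| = 22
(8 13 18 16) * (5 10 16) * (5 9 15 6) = (5 10 16 8 13 18 9 15 6) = [0, 1, 2, 3, 4, 10, 5, 7, 13, 15, 16, 11, 12, 18, 14, 6, 8, 17, 9]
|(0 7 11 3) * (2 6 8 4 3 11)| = 7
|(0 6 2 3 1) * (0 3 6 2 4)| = |(0 2 6 4)(1 3)| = 4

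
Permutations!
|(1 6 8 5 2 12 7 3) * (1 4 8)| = 14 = |(1 6)(2 12 7 3 4 8 5)|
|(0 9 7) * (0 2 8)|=5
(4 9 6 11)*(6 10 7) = [0, 1, 2, 3, 9, 5, 11, 6, 8, 10, 7, 4] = (4 9 10 7 6 11)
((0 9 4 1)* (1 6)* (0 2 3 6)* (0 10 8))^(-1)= ((0 9 4 10 8)(1 2 3 6))^(-1)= (0 8 10 4 9)(1 6 3 2)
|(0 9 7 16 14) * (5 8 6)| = 15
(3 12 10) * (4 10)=(3 12 4 10)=[0, 1, 2, 12, 10, 5, 6, 7, 8, 9, 3, 11, 4]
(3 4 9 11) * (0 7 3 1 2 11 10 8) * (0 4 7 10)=(0 10 8 4 9)(1 2 11)(3 7)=[10, 2, 11, 7, 9, 5, 6, 3, 4, 0, 8, 1]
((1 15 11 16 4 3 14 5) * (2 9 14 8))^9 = ((1 15 11 16 4 3 8 2 9 14 5))^9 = (1 14 2 3 16 15 5 9 8 4 11)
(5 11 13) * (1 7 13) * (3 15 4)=(1 7 13 5 11)(3 15 4)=[0, 7, 2, 15, 3, 11, 6, 13, 8, 9, 10, 1, 12, 5, 14, 4]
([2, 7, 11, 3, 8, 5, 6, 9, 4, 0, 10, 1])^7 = (0 2 11 1 7 9)(4 8)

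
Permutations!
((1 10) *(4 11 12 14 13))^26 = ((1 10)(4 11 12 14 13))^26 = (4 11 12 14 13)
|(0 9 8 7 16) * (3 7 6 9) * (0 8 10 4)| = |(0 3 7 16 8 6 9 10 4)| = 9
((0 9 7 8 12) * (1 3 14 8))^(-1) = ((0 9 7 1 3 14 8 12))^(-1) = (0 12 8 14 3 1 7 9)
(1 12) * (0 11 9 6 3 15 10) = (0 11 9 6 3 15 10)(1 12) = [11, 12, 2, 15, 4, 5, 3, 7, 8, 6, 0, 9, 1, 13, 14, 10]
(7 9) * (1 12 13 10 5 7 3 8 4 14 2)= (1 12 13 10 5 7 9 3 8 4 14 2)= [0, 12, 1, 8, 14, 7, 6, 9, 4, 3, 5, 11, 13, 10, 2]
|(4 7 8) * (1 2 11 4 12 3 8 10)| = 6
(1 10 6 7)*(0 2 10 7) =(0 2 10 6)(1 7) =[2, 7, 10, 3, 4, 5, 0, 1, 8, 9, 6]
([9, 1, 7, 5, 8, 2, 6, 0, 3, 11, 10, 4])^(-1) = (0 7 2 5 3 8 4 11 9)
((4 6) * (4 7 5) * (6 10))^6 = (4 10 6 7 5)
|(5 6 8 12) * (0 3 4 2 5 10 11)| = 10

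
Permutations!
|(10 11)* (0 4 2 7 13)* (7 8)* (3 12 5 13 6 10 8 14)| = 40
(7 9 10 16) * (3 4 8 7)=(3 4 8 7 9 10 16)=[0, 1, 2, 4, 8, 5, 6, 9, 7, 10, 16, 11, 12, 13, 14, 15, 3]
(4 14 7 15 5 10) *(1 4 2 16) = (1 4 14 7 15 5 10 2 16) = [0, 4, 16, 3, 14, 10, 6, 15, 8, 9, 2, 11, 12, 13, 7, 5, 1]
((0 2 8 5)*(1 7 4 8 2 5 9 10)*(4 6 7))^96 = (1 4 8 9 10)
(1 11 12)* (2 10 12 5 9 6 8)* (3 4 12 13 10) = (1 11 5 9 6 8 2 3 4 12)(10 13) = [0, 11, 3, 4, 12, 9, 8, 7, 2, 6, 13, 5, 1, 10]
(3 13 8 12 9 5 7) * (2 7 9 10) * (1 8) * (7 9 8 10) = (1 10 2 9 5 8 12 7 3 13) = [0, 10, 9, 13, 4, 8, 6, 3, 12, 5, 2, 11, 7, 1]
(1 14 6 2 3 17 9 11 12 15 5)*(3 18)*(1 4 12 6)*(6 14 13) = (1 13 6 2 18 3 17 9 11 14)(4 12 15 5) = [0, 13, 18, 17, 12, 4, 2, 7, 8, 11, 10, 14, 15, 6, 1, 5, 16, 9, 3]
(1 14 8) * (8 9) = (1 14 9 8) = [0, 14, 2, 3, 4, 5, 6, 7, 1, 8, 10, 11, 12, 13, 9]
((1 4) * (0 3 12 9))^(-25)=(0 9 12 3)(1 4)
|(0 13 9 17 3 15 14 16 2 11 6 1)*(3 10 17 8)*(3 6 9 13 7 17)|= 14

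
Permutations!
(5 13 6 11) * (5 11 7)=[0, 1, 2, 3, 4, 13, 7, 5, 8, 9, 10, 11, 12, 6]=(5 13 6 7)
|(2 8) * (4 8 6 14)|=|(2 6 14 4 8)|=5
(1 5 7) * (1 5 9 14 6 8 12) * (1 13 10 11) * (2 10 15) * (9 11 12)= (1 11)(2 10 12 13 15)(5 7)(6 8 9 14)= [0, 11, 10, 3, 4, 7, 8, 5, 9, 14, 12, 1, 13, 15, 6, 2]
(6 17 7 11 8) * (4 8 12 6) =[0, 1, 2, 3, 8, 5, 17, 11, 4, 9, 10, 12, 6, 13, 14, 15, 16, 7] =(4 8)(6 17 7 11 12)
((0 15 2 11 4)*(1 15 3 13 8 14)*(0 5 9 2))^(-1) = (0 15 1 14 8 13 3)(2 9 5 4 11)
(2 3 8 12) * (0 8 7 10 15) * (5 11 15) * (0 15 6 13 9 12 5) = [8, 1, 3, 7, 4, 11, 13, 10, 5, 12, 0, 6, 2, 9, 14, 15] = (15)(0 8 5 11 6 13 9 12 2 3 7 10)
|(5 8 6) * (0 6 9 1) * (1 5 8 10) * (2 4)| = 14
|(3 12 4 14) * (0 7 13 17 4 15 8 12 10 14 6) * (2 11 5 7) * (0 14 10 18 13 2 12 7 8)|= 105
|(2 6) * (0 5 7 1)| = 4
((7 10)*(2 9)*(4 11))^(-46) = ((2 9)(4 11)(7 10))^(-46) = (11)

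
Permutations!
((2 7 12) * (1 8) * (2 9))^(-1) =(1 8)(2 9 12 7) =((1 8)(2 7 12 9))^(-1)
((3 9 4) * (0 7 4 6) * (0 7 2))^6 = ((0 2)(3 9 6 7 4))^6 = (3 9 6 7 4)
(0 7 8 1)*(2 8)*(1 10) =(0 7 2 8 10 1) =[7, 0, 8, 3, 4, 5, 6, 2, 10, 9, 1]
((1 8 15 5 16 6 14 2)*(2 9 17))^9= ((1 8 15 5 16 6 14 9 17 2))^9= (1 2 17 9 14 6 16 5 15 8)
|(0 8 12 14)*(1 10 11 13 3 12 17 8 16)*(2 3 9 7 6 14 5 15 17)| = 70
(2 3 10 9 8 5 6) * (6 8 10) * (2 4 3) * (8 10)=[0, 1, 2, 6, 3, 10, 4, 7, 5, 8, 9]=(3 6 4)(5 10 9 8)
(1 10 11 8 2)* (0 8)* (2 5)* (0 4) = (0 8 5 2 1 10 11 4) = [8, 10, 1, 3, 0, 2, 6, 7, 5, 9, 11, 4]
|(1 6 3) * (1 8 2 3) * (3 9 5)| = 10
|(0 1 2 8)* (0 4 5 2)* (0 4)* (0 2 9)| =|(0 1 4 5 9)(2 8)| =10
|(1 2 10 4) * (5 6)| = 4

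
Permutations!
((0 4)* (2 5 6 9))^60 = (9)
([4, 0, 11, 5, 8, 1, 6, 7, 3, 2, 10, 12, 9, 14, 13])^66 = (14)(2 12)(9 11)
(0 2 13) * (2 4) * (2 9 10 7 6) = (0 4 9 10 7 6 2 13) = [4, 1, 13, 3, 9, 5, 2, 6, 8, 10, 7, 11, 12, 0]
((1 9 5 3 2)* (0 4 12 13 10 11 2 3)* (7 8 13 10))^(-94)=((0 4 12 10 11 2 1 9 5)(7 8 13))^(-94)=(0 2 4 1 12 9 10 5 11)(7 13 8)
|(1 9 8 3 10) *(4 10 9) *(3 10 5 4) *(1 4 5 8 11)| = |(1 3 9 11)(4 8 10)| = 12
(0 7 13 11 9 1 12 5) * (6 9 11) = (0 7 13 6 9 1 12 5) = [7, 12, 2, 3, 4, 0, 9, 13, 8, 1, 10, 11, 5, 6]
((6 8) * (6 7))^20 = (6 7 8)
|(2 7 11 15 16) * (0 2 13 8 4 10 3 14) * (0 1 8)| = |(0 2 7 11 15 16 13)(1 8 4 10 3 14)| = 42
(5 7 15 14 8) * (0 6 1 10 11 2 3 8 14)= (0 6 1 10 11 2 3 8 5 7 15)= [6, 10, 3, 8, 4, 7, 1, 15, 5, 9, 11, 2, 12, 13, 14, 0]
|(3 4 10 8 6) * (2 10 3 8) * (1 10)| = |(1 10 2)(3 4)(6 8)| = 6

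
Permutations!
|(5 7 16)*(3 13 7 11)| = 6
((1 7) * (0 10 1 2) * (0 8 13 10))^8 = (1 2 13)(7 8 10)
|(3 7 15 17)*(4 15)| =|(3 7 4 15 17)| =5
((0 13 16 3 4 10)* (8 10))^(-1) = ((0 13 16 3 4 8 10))^(-1) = (0 10 8 4 3 16 13)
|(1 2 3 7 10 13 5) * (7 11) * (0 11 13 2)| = |(0 11 7 10 2 3 13 5 1)| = 9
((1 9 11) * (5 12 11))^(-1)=((1 9 5 12 11))^(-1)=(1 11 12 5 9)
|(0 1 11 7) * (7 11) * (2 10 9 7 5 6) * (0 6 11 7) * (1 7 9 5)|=8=|(0 7 6 2 10 5 11 9)|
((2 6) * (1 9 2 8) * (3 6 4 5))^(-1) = (1 8 6 3 5 4 2 9)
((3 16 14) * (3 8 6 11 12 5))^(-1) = (3 5 12 11 6 8 14 16)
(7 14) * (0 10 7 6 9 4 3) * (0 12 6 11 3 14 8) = [10, 1, 2, 12, 14, 5, 9, 8, 0, 4, 7, 3, 6, 13, 11] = (0 10 7 8)(3 12 6 9 4 14 11)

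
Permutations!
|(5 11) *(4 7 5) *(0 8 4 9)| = |(0 8 4 7 5 11 9)| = 7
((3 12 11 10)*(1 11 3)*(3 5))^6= ((1 11 10)(3 12 5))^6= (12)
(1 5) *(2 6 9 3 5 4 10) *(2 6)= (1 4 10 6 9 3 5)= [0, 4, 2, 5, 10, 1, 9, 7, 8, 3, 6]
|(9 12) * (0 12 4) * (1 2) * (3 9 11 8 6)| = 8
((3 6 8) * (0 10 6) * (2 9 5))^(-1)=((0 10 6 8 3)(2 9 5))^(-1)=(0 3 8 6 10)(2 5 9)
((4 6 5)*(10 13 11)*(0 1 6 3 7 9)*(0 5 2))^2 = (0 6)(1 2)(3 9 4 7 5)(10 11 13)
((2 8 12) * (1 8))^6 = ((1 8 12 2))^6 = (1 12)(2 8)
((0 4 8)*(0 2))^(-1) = ((0 4 8 2))^(-1) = (0 2 8 4)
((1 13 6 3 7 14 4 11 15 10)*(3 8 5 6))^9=(15)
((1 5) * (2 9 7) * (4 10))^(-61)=(1 5)(2 7 9)(4 10)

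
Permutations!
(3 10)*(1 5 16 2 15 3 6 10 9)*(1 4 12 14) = (1 5 16 2 15 3 9 4 12 14)(6 10) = [0, 5, 15, 9, 12, 16, 10, 7, 8, 4, 6, 11, 14, 13, 1, 3, 2]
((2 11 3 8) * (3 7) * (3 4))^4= (2 3 7)(4 11 8)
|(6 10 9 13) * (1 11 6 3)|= |(1 11 6 10 9 13 3)|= 7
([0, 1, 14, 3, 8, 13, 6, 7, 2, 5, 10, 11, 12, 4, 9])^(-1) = (2 8 4 13 5 9 14)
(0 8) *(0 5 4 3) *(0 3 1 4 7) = (0 8 5 7)(1 4) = [8, 4, 2, 3, 1, 7, 6, 0, 5]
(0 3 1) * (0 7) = [3, 7, 2, 1, 4, 5, 6, 0] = (0 3 1 7)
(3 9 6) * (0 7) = [7, 1, 2, 9, 4, 5, 3, 0, 8, 6] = (0 7)(3 9 6)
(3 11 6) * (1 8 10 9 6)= (1 8 10 9 6 3 11)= [0, 8, 2, 11, 4, 5, 3, 7, 10, 6, 9, 1]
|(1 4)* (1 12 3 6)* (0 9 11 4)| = 8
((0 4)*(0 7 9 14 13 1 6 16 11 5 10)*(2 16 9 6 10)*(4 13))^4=(16)(4 14 9 6 7)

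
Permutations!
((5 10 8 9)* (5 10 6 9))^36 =((5 6 9 10 8))^36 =(5 6 9 10 8)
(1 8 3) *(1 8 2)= [0, 2, 1, 8, 4, 5, 6, 7, 3]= (1 2)(3 8)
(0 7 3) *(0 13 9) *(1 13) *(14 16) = (0 7 3 1 13 9)(14 16) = [7, 13, 2, 1, 4, 5, 6, 3, 8, 0, 10, 11, 12, 9, 16, 15, 14]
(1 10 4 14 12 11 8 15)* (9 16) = (1 10 4 14 12 11 8 15)(9 16) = [0, 10, 2, 3, 14, 5, 6, 7, 15, 16, 4, 8, 11, 13, 12, 1, 9]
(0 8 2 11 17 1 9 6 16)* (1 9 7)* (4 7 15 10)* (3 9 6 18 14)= (0 8 2 11 17 6 16)(1 15 10 4 7)(3 9 18 14)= [8, 15, 11, 9, 7, 5, 16, 1, 2, 18, 4, 17, 12, 13, 3, 10, 0, 6, 14]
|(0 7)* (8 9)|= |(0 7)(8 9)|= 2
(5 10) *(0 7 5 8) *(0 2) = (0 7 5 10 8 2) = [7, 1, 0, 3, 4, 10, 6, 5, 2, 9, 8]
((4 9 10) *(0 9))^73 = ((0 9 10 4))^73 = (0 9 10 4)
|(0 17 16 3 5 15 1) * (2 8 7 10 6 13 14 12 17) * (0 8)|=|(0 2)(1 8 7 10 6 13 14 12 17 16 3 5 15)|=26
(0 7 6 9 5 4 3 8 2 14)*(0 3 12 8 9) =[7, 1, 14, 9, 12, 4, 0, 6, 2, 5, 10, 11, 8, 13, 3] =(0 7 6)(2 14 3 9 5 4 12 8)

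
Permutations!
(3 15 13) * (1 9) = (1 9)(3 15 13) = [0, 9, 2, 15, 4, 5, 6, 7, 8, 1, 10, 11, 12, 3, 14, 13]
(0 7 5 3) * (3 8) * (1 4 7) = [1, 4, 2, 0, 7, 8, 6, 5, 3] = (0 1 4 7 5 8 3)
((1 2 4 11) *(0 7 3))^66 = ((0 7 3)(1 2 4 11))^66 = (1 4)(2 11)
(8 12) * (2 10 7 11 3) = (2 10 7 11 3)(8 12) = [0, 1, 10, 2, 4, 5, 6, 11, 12, 9, 7, 3, 8]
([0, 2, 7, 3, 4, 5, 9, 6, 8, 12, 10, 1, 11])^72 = (1 7 9 11 2 6 12)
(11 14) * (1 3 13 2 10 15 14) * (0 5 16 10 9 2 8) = (0 5 16 10 15 14 11 1 3 13 8)(2 9) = [5, 3, 9, 13, 4, 16, 6, 7, 0, 2, 15, 1, 12, 8, 11, 14, 10]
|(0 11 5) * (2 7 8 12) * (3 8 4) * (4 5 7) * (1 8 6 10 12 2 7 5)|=9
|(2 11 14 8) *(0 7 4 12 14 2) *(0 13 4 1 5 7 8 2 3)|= 9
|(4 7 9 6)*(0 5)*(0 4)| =6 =|(0 5 4 7 9 6)|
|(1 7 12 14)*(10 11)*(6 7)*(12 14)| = 4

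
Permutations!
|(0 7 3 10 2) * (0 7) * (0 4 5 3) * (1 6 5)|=9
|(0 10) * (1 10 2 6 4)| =|(0 2 6 4 1 10)| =6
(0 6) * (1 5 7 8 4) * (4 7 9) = (0 6)(1 5 9 4)(7 8) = [6, 5, 2, 3, 1, 9, 0, 8, 7, 4]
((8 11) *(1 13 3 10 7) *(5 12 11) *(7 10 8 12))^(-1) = (1 7 5 8 3 13)(11 12)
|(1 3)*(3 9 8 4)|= |(1 9 8 4 3)|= 5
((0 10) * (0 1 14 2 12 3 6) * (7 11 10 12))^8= ((0 12 3 6)(1 14 2 7 11 10))^8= (1 2 11)(7 10 14)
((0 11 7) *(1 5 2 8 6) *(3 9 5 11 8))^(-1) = ((0 8 6 1 11 7)(2 3 9 5))^(-1) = (0 7 11 1 6 8)(2 5 9 3)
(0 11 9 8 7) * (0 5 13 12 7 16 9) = (0 11)(5 13 12 7)(8 16 9) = [11, 1, 2, 3, 4, 13, 6, 5, 16, 8, 10, 0, 7, 12, 14, 15, 9]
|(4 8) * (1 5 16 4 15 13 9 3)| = 9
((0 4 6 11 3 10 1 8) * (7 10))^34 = ((0 4 6 11 3 7 10 1 8))^34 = (0 1 7 11 4 8 10 3 6)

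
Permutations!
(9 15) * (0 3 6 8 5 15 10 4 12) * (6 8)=(0 3 8 5 15 9 10 4 12)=[3, 1, 2, 8, 12, 15, 6, 7, 5, 10, 4, 11, 0, 13, 14, 9]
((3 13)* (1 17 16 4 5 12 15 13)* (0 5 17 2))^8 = (4 16 17)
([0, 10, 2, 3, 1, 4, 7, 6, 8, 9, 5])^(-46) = (1 5)(4 10)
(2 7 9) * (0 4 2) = (0 4 2 7 9) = [4, 1, 7, 3, 2, 5, 6, 9, 8, 0]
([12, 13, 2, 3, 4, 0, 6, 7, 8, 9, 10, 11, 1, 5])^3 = [13, 0, 2, 3, 4, 1, 6, 7, 8, 9, 10, 11, 5, 12]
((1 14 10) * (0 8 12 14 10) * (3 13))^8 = (14)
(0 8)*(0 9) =(0 8 9) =[8, 1, 2, 3, 4, 5, 6, 7, 9, 0]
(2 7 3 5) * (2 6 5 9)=(2 7 3 9)(5 6)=[0, 1, 7, 9, 4, 6, 5, 3, 8, 2]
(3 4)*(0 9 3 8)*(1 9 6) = (0 6 1 9 3 4 8) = [6, 9, 2, 4, 8, 5, 1, 7, 0, 3]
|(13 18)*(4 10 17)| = |(4 10 17)(13 18)| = 6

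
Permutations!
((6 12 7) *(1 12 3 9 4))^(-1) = ((1 12 7 6 3 9 4))^(-1) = (1 4 9 3 6 7 12)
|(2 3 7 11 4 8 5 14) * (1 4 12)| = 10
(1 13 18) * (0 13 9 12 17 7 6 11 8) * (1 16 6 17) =[13, 9, 2, 3, 4, 5, 11, 17, 0, 12, 10, 8, 1, 18, 14, 15, 6, 7, 16] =(0 13 18 16 6 11 8)(1 9 12)(7 17)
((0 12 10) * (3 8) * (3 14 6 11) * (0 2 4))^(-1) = ((0 12 10 2 4)(3 8 14 6 11))^(-1) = (0 4 2 10 12)(3 11 6 14 8)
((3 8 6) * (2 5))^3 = ((2 5)(3 8 6))^3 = (8)(2 5)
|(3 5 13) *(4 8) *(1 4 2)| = |(1 4 8 2)(3 5 13)| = 12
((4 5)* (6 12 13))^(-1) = ((4 5)(6 12 13))^(-1) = (4 5)(6 13 12)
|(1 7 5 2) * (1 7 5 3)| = |(1 5 2 7 3)| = 5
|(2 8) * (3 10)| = |(2 8)(3 10)| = 2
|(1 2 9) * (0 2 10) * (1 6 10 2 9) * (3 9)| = |(0 3 9 6 10)(1 2)| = 10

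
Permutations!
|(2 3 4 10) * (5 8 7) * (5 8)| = 4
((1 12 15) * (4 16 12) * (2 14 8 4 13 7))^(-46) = ((1 13 7 2 14 8 4 16 12 15))^(-46) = (1 14 12 7 4)(2 16 13 8 15)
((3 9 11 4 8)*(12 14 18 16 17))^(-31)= (3 8 4 11 9)(12 17 16 18 14)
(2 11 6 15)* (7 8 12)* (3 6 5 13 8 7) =(2 11 5 13 8 12 3 6 15) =[0, 1, 11, 6, 4, 13, 15, 7, 12, 9, 10, 5, 3, 8, 14, 2]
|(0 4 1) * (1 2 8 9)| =6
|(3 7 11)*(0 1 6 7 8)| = |(0 1 6 7 11 3 8)| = 7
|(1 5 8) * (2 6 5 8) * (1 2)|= 5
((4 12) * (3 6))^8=((3 6)(4 12))^8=(12)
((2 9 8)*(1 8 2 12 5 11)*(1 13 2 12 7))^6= (13)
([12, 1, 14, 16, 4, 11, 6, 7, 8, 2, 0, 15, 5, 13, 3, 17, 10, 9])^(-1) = [10, 1, 9, 14, 4, 12, 6, 7, 8, 17, 16, 5, 0, 13, 2, 11, 3, 15]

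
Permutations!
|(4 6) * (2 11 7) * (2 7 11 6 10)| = 4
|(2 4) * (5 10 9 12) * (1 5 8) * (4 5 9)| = |(1 9 12 8)(2 5 10 4)| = 4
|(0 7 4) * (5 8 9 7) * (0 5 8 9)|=4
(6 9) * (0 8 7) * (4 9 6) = (0 8 7)(4 9) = [8, 1, 2, 3, 9, 5, 6, 0, 7, 4]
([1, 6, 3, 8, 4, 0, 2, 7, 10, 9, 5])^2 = (0 6 3 10)(1 2 8 5)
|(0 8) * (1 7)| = |(0 8)(1 7)| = 2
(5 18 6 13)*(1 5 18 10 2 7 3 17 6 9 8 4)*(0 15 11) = (0 15 11)(1 5 10 2 7 3 17 6 13 18 9 8 4) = [15, 5, 7, 17, 1, 10, 13, 3, 4, 8, 2, 0, 12, 18, 14, 11, 16, 6, 9]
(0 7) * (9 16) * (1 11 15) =(0 7)(1 11 15)(9 16) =[7, 11, 2, 3, 4, 5, 6, 0, 8, 16, 10, 15, 12, 13, 14, 1, 9]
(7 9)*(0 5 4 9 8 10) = [5, 1, 2, 3, 9, 4, 6, 8, 10, 7, 0] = (0 5 4 9 7 8 10)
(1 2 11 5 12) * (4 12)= (1 2 11 5 4 12)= [0, 2, 11, 3, 12, 4, 6, 7, 8, 9, 10, 5, 1]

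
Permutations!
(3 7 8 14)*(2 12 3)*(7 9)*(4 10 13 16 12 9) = (2 9 7 8 14)(3 4 10 13 16 12) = [0, 1, 9, 4, 10, 5, 6, 8, 14, 7, 13, 11, 3, 16, 2, 15, 12]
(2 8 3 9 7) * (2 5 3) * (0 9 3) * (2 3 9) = (0 2 8 3 9 7 5) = [2, 1, 8, 9, 4, 0, 6, 5, 3, 7]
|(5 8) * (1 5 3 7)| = 5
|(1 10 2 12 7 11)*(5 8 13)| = |(1 10 2 12 7 11)(5 8 13)| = 6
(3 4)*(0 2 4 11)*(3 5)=[2, 1, 4, 11, 5, 3, 6, 7, 8, 9, 10, 0]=(0 2 4 5 3 11)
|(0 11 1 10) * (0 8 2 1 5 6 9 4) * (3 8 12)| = 6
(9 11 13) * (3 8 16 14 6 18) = (3 8 16 14 6 18)(9 11 13) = [0, 1, 2, 8, 4, 5, 18, 7, 16, 11, 10, 13, 12, 9, 6, 15, 14, 17, 3]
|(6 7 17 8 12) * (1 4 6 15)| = |(1 4 6 7 17 8 12 15)| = 8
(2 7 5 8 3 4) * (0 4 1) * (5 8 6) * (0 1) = (0 4 2 7 8 3)(5 6) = [4, 1, 7, 0, 2, 6, 5, 8, 3]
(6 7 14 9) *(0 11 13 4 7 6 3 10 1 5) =[11, 5, 2, 10, 7, 0, 6, 14, 8, 3, 1, 13, 12, 4, 9] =(0 11 13 4 7 14 9 3 10 1 5)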